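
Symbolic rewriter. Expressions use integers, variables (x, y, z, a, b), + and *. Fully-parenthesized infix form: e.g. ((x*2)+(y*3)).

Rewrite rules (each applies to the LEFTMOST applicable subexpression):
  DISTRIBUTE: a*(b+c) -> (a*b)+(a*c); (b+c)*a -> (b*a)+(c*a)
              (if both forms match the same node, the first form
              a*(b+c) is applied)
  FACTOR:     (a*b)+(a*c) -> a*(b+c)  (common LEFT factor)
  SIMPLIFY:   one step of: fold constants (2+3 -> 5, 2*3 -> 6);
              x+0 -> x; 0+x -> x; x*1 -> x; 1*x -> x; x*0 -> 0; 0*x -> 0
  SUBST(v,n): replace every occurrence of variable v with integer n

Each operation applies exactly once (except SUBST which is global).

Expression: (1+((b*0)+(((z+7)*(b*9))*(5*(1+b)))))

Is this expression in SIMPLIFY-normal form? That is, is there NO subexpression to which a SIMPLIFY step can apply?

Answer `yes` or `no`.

Answer: no

Derivation:
Expression: (1+((b*0)+(((z+7)*(b*9))*(5*(1+b)))))
Scanning for simplifiable subexpressions (pre-order)...
  at root: (1+((b*0)+(((z+7)*(b*9))*(5*(1+b))))) (not simplifiable)
  at R: ((b*0)+(((z+7)*(b*9))*(5*(1+b)))) (not simplifiable)
  at RL: (b*0) (SIMPLIFIABLE)
  at RR: (((z+7)*(b*9))*(5*(1+b))) (not simplifiable)
  at RRL: ((z+7)*(b*9)) (not simplifiable)
  at RRLL: (z+7) (not simplifiable)
  at RRLR: (b*9) (not simplifiable)
  at RRR: (5*(1+b)) (not simplifiable)
  at RRRR: (1+b) (not simplifiable)
Found simplifiable subexpr at path RL: (b*0)
One SIMPLIFY step would give: (1+(0+(((z+7)*(b*9))*(5*(1+b)))))
-> NOT in normal form.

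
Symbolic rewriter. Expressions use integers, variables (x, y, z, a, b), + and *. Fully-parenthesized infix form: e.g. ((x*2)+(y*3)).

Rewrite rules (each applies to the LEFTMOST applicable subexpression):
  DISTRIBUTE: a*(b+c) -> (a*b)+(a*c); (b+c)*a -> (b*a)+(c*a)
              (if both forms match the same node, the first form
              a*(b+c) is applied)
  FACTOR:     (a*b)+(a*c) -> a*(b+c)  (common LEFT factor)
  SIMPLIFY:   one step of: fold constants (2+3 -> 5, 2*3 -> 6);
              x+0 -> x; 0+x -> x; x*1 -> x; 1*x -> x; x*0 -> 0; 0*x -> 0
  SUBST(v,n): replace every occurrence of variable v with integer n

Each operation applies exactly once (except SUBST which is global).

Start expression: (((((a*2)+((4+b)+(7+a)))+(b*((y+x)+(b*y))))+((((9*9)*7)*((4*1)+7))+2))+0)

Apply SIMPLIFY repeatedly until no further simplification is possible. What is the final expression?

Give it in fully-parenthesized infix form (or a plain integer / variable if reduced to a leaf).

Start: (((((a*2)+((4+b)+(7+a)))+(b*((y+x)+(b*y))))+((((9*9)*7)*((4*1)+7))+2))+0)
Step 1: at root: (((((a*2)+((4+b)+(7+a)))+(b*((y+x)+(b*y))))+((((9*9)*7)*((4*1)+7))+2))+0) -> ((((a*2)+((4+b)+(7+a)))+(b*((y+x)+(b*y))))+((((9*9)*7)*((4*1)+7))+2)); overall: (((((a*2)+((4+b)+(7+a)))+(b*((y+x)+(b*y))))+((((9*9)*7)*((4*1)+7))+2))+0) -> ((((a*2)+((4+b)+(7+a)))+(b*((y+x)+(b*y))))+((((9*9)*7)*((4*1)+7))+2))
Step 2: at RLLL: (9*9) -> 81; overall: ((((a*2)+((4+b)+(7+a)))+(b*((y+x)+(b*y))))+((((9*9)*7)*((4*1)+7))+2)) -> ((((a*2)+((4+b)+(7+a)))+(b*((y+x)+(b*y))))+(((81*7)*((4*1)+7))+2))
Step 3: at RLL: (81*7) -> 567; overall: ((((a*2)+((4+b)+(7+a)))+(b*((y+x)+(b*y))))+(((81*7)*((4*1)+7))+2)) -> ((((a*2)+((4+b)+(7+a)))+(b*((y+x)+(b*y))))+((567*((4*1)+7))+2))
Step 4: at RLRL: (4*1) -> 4; overall: ((((a*2)+((4+b)+(7+a)))+(b*((y+x)+(b*y))))+((567*((4*1)+7))+2)) -> ((((a*2)+((4+b)+(7+a)))+(b*((y+x)+(b*y))))+((567*(4+7))+2))
Step 5: at RLR: (4+7) -> 11; overall: ((((a*2)+((4+b)+(7+a)))+(b*((y+x)+(b*y))))+((567*(4+7))+2)) -> ((((a*2)+((4+b)+(7+a)))+(b*((y+x)+(b*y))))+((567*11)+2))
Step 6: at RL: (567*11) -> 6237; overall: ((((a*2)+((4+b)+(7+a)))+(b*((y+x)+(b*y))))+((567*11)+2)) -> ((((a*2)+((4+b)+(7+a)))+(b*((y+x)+(b*y))))+(6237+2))
Step 7: at R: (6237+2) -> 6239; overall: ((((a*2)+((4+b)+(7+a)))+(b*((y+x)+(b*y))))+(6237+2)) -> ((((a*2)+((4+b)+(7+a)))+(b*((y+x)+(b*y))))+6239)
Fixed point: ((((a*2)+((4+b)+(7+a)))+(b*((y+x)+(b*y))))+6239)

Answer: ((((a*2)+((4+b)+(7+a)))+(b*((y+x)+(b*y))))+6239)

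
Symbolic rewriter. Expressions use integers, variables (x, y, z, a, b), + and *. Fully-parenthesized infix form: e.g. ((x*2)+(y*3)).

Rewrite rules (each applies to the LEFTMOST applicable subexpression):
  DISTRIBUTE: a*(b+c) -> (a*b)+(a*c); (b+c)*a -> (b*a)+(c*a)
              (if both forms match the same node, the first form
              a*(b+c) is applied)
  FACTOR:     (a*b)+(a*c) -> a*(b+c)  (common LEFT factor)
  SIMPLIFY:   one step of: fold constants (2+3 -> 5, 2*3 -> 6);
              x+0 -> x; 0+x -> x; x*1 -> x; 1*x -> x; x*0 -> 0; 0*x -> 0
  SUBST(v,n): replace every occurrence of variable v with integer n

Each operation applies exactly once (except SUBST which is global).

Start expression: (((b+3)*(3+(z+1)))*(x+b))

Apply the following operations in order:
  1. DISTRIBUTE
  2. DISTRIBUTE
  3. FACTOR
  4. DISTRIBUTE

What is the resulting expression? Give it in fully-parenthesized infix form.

Start: (((b+3)*(3+(z+1)))*(x+b))
Apply DISTRIBUTE at root (target: (((b+3)*(3+(z+1)))*(x+b))): (((b+3)*(3+(z+1)))*(x+b)) -> ((((b+3)*(3+(z+1)))*x)+(((b+3)*(3+(z+1)))*b))
Apply DISTRIBUTE at LL (target: ((b+3)*(3+(z+1)))): ((((b+3)*(3+(z+1)))*x)+(((b+3)*(3+(z+1)))*b)) -> (((((b+3)*3)+((b+3)*(z+1)))*x)+(((b+3)*(3+(z+1)))*b))
Apply FACTOR at LL (target: (((b+3)*3)+((b+3)*(z+1)))): (((((b+3)*3)+((b+3)*(z+1)))*x)+(((b+3)*(3+(z+1)))*b)) -> ((((b+3)*(3+(z+1)))*x)+(((b+3)*(3+(z+1)))*b))
Apply DISTRIBUTE at LL (target: ((b+3)*(3+(z+1)))): ((((b+3)*(3+(z+1)))*x)+(((b+3)*(3+(z+1)))*b)) -> (((((b+3)*3)+((b+3)*(z+1)))*x)+(((b+3)*(3+(z+1)))*b))

Answer: (((((b+3)*3)+((b+3)*(z+1)))*x)+(((b+3)*(3+(z+1)))*b))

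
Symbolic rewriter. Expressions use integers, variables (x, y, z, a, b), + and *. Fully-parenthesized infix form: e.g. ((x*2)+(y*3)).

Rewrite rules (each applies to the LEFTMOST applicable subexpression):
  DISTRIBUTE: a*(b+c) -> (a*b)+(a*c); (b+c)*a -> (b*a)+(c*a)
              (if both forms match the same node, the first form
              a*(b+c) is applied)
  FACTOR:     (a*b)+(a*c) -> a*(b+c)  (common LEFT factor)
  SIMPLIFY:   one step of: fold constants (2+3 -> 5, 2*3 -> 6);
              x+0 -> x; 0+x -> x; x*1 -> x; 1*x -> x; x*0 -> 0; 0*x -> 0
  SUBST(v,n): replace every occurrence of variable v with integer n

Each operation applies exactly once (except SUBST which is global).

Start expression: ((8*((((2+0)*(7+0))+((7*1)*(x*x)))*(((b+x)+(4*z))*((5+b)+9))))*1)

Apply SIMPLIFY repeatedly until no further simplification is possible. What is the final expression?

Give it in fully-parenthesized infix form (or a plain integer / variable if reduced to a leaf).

Start: ((8*((((2+0)*(7+0))+((7*1)*(x*x)))*(((b+x)+(4*z))*((5+b)+9))))*1)
Step 1: at root: ((8*((((2+0)*(7+0))+((7*1)*(x*x)))*(((b+x)+(4*z))*((5+b)+9))))*1) -> (8*((((2+0)*(7+0))+((7*1)*(x*x)))*(((b+x)+(4*z))*((5+b)+9)))); overall: ((8*((((2+0)*(7+0))+((7*1)*(x*x)))*(((b+x)+(4*z))*((5+b)+9))))*1) -> (8*((((2+0)*(7+0))+((7*1)*(x*x)))*(((b+x)+(4*z))*((5+b)+9))))
Step 2: at RLLL: (2+0) -> 2; overall: (8*((((2+0)*(7+0))+((7*1)*(x*x)))*(((b+x)+(4*z))*((5+b)+9)))) -> (8*(((2*(7+0))+((7*1)*(x*x)))*(((b+x)+(4*z))*((5+b)+9))))
Step 3: at RLLR: (7+0) -> 7; overall: (8*(((2*(7+0))+((7*1)*(x*x)))*(((b+x)+(4*z))*((5+b)+9)))) -> (8*(((2*7)+((7*1)*(x*x)))*(((b+x)+(4*z))*((5+b)+9))))
Step 4: at RLL: (2*7) -> 14; overall: (8*(((2*7)+((7*1)*(x*x)))*(((b+x)+(4*z))*((5+b)+9)))) -> (8*((14+((7*1)*(x*x)))*(((b+x)+(4*z))*((5+b)+9))))
Step 5: at RLRL: (7*1) -> 7; overall: (8*((14+((7*1)*(x*x)))*(((b+x)+(4*z))*((5+b)+9)))) -> (8*((14+(7*(x*x)))*(((b+x)+(4*z))*((5+b)+9))))
Fixed point: (8*((14+(7*(x*x)))*(((b+x)+(4*z))*((5+b)+9))))

Answer: (8*((14+(7*(x*x)))*(((b+x)+(4*z))*((5+b)+9))))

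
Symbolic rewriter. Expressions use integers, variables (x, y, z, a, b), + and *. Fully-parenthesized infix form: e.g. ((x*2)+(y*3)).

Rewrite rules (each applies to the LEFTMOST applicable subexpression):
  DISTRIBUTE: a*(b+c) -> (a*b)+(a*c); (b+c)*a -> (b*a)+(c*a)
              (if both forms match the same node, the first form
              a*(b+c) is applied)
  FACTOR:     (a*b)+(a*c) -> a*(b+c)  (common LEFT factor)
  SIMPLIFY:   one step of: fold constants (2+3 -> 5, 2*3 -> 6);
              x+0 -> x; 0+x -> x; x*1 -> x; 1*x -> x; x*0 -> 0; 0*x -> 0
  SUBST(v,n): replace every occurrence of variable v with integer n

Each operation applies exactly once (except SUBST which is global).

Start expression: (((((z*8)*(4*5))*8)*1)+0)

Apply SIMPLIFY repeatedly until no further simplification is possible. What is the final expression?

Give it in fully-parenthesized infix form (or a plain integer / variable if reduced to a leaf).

Answer: (((z*8)*20)*8)

Derivation:
Start: (((((z*8)*(4*5))*8)*1)+0)
Step 1: at root: (((((z*8)*(4*5))*8)*1)+0) -> ((((z*8)*(4*5))*8)*1); overall: (((((z*8)*(4*5))*8)*1)+0) -> ((((z*8)*(4*5))*8)*1)
Step 2: at root: ((((z*8)*(4*5))*8)*1) -> (((z*8)*(4*5))*8); overall: ((((z*8)*(4*5))*8)*1) -> (((z*8)*(4*5))*8)
Step 3: at LR: (4*5) -> 20; overall: (((z*8)*(4*5))*8) -> (((z*8)*20)*8)
Fixed point: (((z*8)*20)*8)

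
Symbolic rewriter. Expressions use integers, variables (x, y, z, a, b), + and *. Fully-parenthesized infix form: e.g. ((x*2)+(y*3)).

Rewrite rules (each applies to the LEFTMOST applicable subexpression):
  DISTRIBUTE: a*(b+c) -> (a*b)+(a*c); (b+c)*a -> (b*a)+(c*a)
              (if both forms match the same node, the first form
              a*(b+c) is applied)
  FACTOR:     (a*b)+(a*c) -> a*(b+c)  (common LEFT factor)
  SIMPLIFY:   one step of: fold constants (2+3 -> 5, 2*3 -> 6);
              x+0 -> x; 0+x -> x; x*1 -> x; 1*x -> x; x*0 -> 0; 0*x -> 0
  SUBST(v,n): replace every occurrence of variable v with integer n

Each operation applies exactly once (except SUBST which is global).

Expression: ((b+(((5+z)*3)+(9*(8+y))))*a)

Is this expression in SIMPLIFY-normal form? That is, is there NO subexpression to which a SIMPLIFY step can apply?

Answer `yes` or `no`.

Answer: yes

Derivation:
Expression: ((b+(((5+z)*3)+(9*(8+y))))*a)
Scanning for simplifiable subexpressions (pre-order)...
  at root: ((b+(((5+z)*3)+(9*(8+y))))*a) (not simplifiable)
  at L: (b+(((5+z)*3)+(9*(8+y)))) (not simplifiable)
  at LR: (((5+z)*3)+(9*(8+y))) (not simplifiable)
  at LRL: ((5+z)*3) (not simplifiable)
  at LRLL: (5+z) (not simplifiable)
  at LRR: (9*(8+y)) (not simplifiable)
  at LRRR: (8+y) (not simplifiable)
Result: no simplifiable subexpression found -> normal form.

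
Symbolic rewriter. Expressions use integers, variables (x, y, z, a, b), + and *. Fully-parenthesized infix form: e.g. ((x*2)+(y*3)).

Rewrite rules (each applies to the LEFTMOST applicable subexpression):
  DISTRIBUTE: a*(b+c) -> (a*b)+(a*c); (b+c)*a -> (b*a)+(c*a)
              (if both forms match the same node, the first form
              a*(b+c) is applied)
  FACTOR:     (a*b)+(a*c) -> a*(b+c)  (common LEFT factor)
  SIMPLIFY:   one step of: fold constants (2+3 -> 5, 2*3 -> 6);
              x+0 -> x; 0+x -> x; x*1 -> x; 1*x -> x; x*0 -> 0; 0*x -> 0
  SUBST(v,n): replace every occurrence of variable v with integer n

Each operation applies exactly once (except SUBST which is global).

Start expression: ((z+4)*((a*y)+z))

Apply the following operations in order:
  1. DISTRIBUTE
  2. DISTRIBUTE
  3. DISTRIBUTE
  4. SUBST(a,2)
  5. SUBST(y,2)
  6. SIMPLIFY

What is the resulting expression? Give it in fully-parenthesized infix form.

Start: ((z+4)*((a*y)+z))
Apply DISTRIBUTE at root (target: ((z+4)*((a*y)+z))): ((z+4)*((a*y)+z)) -> (((z+4)*(a*y))+((z+4)*z))
Apply DISTRIBUTE at L (target: ((z+4)*(a*y))): (((z+4)*(a*y))+((z+4)*z)) -> (((z*(a*y))+(4*(a*y)))+((z+4)*z))
Apply DISTRIBUTE at R (target: ((z+4)*z)): (((z*(a*y))+(4*(a*y)))+((z+4)*z)) -> (((z*(a*y))+(4*(a*y)))+((z*z)+(4*z)))
Apply SUBST(a,2): (((z*(a*y))+(4*(a*y)))+((z*z)+(4*z))) -> (((z*(2*y))+(4*(2*y)))+((z*z)+(4*z)))
Apply SUBST(y,2): (((z*(2*y))+(4*(2*y)))+((z*z)+(4*z))) -> (((z*(2*2))+(4*(2*2)))+((z*z)+(4*z)))
Apply SIMPLIFY at LLR (target: (2*2)): (((z*(2*2))+(4*(2*2)))+((z*z)+(4*z))) -> (((z*4)+(4*(2*2)))+((z*z)+(4*z)))

Answer: (((z*4)+(4*(2*2)))+((z*z)+(4*z)))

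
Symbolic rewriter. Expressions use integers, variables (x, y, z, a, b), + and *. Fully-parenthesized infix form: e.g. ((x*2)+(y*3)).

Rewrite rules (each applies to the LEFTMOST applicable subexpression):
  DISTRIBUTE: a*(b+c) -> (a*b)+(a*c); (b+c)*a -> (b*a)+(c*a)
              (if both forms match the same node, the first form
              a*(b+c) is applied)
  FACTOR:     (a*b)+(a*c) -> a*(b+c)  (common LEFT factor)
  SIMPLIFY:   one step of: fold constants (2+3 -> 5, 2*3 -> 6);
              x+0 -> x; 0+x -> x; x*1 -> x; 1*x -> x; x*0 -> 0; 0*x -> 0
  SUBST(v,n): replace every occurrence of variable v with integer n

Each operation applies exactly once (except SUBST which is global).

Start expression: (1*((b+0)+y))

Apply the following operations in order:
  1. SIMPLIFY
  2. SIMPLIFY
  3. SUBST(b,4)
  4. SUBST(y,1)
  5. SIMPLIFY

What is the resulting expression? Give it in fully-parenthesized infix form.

Answer: 5

Derivation:
Start: (1*((b+0)+y))
Apply SIMPLIFY at root (target: (1*((b+0)+y))): (1*((b+0)+y)) -> ((b+0)+y)
Apply SIMPLIFY at L (target: (b+0)): ((b+0)+y) -> (b+y)
Apply SUBST(b,4): (b+y) -> (4+y)
Apply SUBST(y,1): (4+y) -> (4+1)
Apply SIMPLIFY at root (target: (4+1)): (4+1) -> 5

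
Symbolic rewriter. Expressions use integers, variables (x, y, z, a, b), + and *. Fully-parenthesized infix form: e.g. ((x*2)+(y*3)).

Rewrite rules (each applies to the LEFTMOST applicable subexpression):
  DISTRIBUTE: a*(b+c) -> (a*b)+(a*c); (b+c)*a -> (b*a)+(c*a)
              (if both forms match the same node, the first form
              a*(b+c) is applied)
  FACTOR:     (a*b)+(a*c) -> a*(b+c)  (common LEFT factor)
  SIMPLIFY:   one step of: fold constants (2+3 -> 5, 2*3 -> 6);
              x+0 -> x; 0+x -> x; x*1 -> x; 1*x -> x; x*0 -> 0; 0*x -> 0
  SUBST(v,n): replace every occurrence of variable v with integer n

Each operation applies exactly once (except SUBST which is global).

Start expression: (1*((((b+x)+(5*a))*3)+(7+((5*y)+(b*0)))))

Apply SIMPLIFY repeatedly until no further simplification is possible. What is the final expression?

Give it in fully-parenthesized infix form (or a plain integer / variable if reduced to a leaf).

Start: (1*((((b+x)+(5*a))*3)+(7+((5*y)+(b*0)))))
Step 1: at root: (1*((((b+x)+(5*a))*3)+(7+((5*y)+(b*0))))) -> ((((b+x)+(5*a))*3)+(7+((5*y)+(b*0)))); overall: (1*((((b+x)+(5*a))*3)+(7+((5*y)+(b*0))))) -> ((((b+x)+(5*a))*3)+(7+((5*y)+(b*0))))
Step 2: at RRR: (b*0) -> 0; overall: ((((b+x)+(5*a))*3)+(7+((5*y)+(b*0)))) -> ((((b+x)+(5*a))*3)+(7+((5*y)+0)))
Step 3: at RR: ((5*y)+0) -> (5*y); overall: ((((b+x)+(5*a))*3)+(7+((5*y)+0))) -> ((((b+x)+(5*a))*3)+(7+(5*y)))
Fixed point: ((((b+x)+(5*a))*3)+(7+(5*y)))

Answer: ((((b+x)+(5*a))*3)+(7+(5*y)))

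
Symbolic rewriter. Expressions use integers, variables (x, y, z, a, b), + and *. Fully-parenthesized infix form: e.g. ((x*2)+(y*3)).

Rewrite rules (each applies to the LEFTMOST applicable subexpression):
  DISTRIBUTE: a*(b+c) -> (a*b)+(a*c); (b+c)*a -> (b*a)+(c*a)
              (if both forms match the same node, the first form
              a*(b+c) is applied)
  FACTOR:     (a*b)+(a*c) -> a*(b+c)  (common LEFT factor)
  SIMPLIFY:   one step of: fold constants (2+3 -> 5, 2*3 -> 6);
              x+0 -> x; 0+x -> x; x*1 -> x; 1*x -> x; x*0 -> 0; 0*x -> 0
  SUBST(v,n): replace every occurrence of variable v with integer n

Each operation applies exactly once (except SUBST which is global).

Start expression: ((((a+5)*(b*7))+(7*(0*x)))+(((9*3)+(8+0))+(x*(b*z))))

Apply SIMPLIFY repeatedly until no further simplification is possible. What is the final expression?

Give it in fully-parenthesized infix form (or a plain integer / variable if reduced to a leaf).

Answer: (((a+5)*(b*7))+(35+(x*(b*z))))

Derivation:
Start: ((((a+5)*(b*7))+(7*(0*x)))+(((9*3)+(8+0))+(x*(b*z))))
Step 1: at LRR: (0*x) -> 0; overall: ((((a+5)*(b*7))+(7*(0*x)))+(((9*3)+(8+0))+(x*(b*z)))) -> ((((a+5)*(b*7))+(7*0))+(((9*3)+(8+0))+(x*(b*z))))
Step 2: at LR: (7*0) -> 0; overall: ((((a+5)*(b*7))+(7*0))+(((9*3)+(8+0))+(x*(b*z)))) -> ((((a+5)*(b*7))+0)+(((9*3)+(8+0))+(x*(b*z))))
Step 3: at L: (((a+5)*(b*7))+0) -> ((a+5)*(b*7)); overall: ((((a+5)*(b*7))+0)+(((9*3)+(8+0))+(x*(b*z)))) -> (((a+5)*(b*7))+(((9*3)+(8+0))+(x*(b*z))))
Step 4: at RLL: (9*3) -> 27; overall: (((a+5)*(b*7))+(((9*3)+(8+0))+(x*(b*z)))) -> (((a+5)*(b*7))+((27+(8+0))+(x*(b*z))))
Step 5: at RLR: (8+0) -> 8; overall: (((a+5)*(b*7))+((27+(8+0))+(x*(b*z)))) -> (((a+5)*(b*7))+((27+8)+(x*(b*z))))
Step 6: at RL: (27+8) -> 35; overall: (((a+5)*(b*7))+((27+8)+(x*(b*z)))) -> (((a+5)*(b*7))+(35+(x*(b*z))))
Fixed point: (((a+5)*(b*7))+(35+(x*(b*z))))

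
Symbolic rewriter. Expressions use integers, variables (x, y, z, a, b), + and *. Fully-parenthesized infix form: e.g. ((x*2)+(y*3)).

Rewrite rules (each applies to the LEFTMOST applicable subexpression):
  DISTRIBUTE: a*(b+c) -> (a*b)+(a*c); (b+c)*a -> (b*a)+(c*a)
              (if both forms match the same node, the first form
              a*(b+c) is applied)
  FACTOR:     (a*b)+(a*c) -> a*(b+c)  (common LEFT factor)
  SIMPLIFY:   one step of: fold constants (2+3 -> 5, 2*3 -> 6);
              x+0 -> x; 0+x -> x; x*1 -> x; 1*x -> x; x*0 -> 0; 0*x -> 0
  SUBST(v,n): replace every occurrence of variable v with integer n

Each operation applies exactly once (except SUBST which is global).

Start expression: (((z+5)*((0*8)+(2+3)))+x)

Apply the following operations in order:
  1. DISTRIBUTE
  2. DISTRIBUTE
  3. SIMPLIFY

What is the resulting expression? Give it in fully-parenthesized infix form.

Answer: ((((z*0)+(5*(0*8)))+((z+5)*(2+3)))+x)

Derivation:
Start: (((z+5)*((0*8)+(2+3)))+x)
Apply DISTRIBUTE at L (target: ((z+5)*((0*8)+(2+3)))): (((z+5)*((0*8)+(2+3)))+x) -> ((((z+5)*(0*8))+((z+5)*(2+3)))+x)
Apply DISTRIBUTE at LL (target: ((z+5)*(0*8))): ((((z+5)*(0*8))+((z+5)*(2+3)))+x) -> ((((z*(0*8))+(5*(0*8)))+((z+5)*(2+3)))+x)
Apply SIMPLIFY at LLLR (target: (0*8)): ((((z*(0*8))+(5*(0*8)))+((z+5)*(2+3)))+x) -> ((((z*0)+(5*(0*8)))+((z+5)*(2+3)))+x)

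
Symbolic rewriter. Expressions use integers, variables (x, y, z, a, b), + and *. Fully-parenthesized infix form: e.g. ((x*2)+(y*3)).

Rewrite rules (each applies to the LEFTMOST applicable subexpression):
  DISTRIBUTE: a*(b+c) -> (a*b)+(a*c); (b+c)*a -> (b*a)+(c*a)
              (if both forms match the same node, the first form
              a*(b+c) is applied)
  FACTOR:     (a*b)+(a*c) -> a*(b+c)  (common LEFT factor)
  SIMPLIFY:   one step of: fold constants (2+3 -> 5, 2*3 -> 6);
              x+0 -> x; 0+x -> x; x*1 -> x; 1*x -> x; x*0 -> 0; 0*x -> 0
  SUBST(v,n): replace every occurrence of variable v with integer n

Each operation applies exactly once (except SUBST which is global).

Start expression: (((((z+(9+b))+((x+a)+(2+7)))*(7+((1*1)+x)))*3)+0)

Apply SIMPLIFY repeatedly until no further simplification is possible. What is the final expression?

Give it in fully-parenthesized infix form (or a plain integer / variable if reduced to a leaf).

Answer: ((((z+(9+b))+((x+a)+9))*(7+(1+x)))*3)

Derivation:
Start: (((((z+(9+b))+((x+a)+(2+7)))*(7+((1*1)+x)))*3)+0)
Step 1: at root: (((((z+(9+b))+((x+a)+(2+7)))*(7+((1*1)+x)))*3)+0) -> ((((z+(9+b))+((x+a)+(2+7)))*(7+((1*1)+x)))*3); overall: (((((z+(9+b))+((x+a)+(2+7)))*(7+((1*1)+x)))*3)+0) -> ((((z+(9+b))+((x+a)+(2+7)))*(7+((1*1)+x)))*3)
Step 2: at LLRR: (2+7) -> 9; overall: ((((z+(9+b))+((x+a)+(2+7)))*(7+((1*1)+x)))*3) -> ((((z+(9+b))+((x+a)+9))*(7+((1*1)+x)))*3)
Step 3: at LRRL: (1*1) -> 1; overall: ((((z+(9+b))+((x+a)+9))*(7+((1*1)+x)))*3) -> ((((z+(9+b))+((x+a)+9))*(7+(1+x)))*3)
Fixed point: ((((z+(9+b))+((x+a)+9))*(7+(1+x)))*3)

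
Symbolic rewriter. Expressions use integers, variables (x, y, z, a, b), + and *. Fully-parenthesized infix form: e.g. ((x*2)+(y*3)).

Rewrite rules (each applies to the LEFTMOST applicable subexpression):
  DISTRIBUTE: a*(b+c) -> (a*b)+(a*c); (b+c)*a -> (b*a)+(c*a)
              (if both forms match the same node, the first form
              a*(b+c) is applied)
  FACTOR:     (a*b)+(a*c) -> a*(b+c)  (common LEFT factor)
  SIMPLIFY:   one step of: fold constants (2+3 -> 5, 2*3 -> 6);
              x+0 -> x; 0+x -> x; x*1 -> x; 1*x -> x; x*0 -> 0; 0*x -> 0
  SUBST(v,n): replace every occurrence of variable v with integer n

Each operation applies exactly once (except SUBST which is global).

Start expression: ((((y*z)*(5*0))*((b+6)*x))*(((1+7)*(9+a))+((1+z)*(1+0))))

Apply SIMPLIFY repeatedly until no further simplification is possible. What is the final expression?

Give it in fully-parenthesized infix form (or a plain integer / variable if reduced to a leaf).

Start: ((((y*z)*(5*0))*((b+6)*x))*(((1+7)*(9+a))+((1+z)*(1+0))))
Step 1: at LLR: (5*0) -> 0; overall: ((((y*z)*(5*0))*((b+6)*x))*(((1+7)*(9+a))+((1+z)*(1+0)))) -> ((((y*z)*0)*((b+6)*x))*(((1+7)*(9+a))+((1+z)*(1+0))))
Step 2: at LL: ((y*z)*0) -> 0; overall: ((((y*z)*0)*((b+6)*x))*(((1+7)*(9+a))+((1+z)*(1+0)))) -> ((0*((b+6)*x))*(((1+7)*(9+a))+((1+z)*(1+0))))
Step 3: at L: (0*((b+6)*x)) -> 0; overall: ((0*((b+6)*x))*(((1+7)*(9+a))+((1+z)*(1+0)))) -> (0*(((1+7)*(9+a))+((1+z)*(1+0))))
Step 4: at root: (0*(((1+7)*(9+a))+((1+z)*(1+0)))) -> 0; overall: (0*(((1+7)*(9+a))+((1+z)*(1+0)))) -> 0
Fixed point: 0

Answer: 0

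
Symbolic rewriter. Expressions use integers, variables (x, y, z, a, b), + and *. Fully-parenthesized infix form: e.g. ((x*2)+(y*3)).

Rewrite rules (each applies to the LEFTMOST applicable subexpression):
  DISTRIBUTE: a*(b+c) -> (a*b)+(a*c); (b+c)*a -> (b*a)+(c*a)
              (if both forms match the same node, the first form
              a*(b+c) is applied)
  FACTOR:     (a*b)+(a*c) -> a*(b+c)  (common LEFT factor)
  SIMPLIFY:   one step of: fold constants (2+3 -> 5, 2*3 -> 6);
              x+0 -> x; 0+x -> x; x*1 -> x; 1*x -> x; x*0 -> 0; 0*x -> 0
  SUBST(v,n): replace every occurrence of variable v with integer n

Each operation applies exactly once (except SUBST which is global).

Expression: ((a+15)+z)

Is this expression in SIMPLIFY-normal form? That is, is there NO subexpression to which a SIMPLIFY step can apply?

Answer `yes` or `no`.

Answer: yes

Derivation:
Expression: ((a+15)+z)
Scanning for simplifiable subexpressions (pre-order)...
  at root: ((a+15)+z) (not simplifiable)
  at L: (a+15) (not simplifiable)
Result: no simplifiable subexpression found -> normal form.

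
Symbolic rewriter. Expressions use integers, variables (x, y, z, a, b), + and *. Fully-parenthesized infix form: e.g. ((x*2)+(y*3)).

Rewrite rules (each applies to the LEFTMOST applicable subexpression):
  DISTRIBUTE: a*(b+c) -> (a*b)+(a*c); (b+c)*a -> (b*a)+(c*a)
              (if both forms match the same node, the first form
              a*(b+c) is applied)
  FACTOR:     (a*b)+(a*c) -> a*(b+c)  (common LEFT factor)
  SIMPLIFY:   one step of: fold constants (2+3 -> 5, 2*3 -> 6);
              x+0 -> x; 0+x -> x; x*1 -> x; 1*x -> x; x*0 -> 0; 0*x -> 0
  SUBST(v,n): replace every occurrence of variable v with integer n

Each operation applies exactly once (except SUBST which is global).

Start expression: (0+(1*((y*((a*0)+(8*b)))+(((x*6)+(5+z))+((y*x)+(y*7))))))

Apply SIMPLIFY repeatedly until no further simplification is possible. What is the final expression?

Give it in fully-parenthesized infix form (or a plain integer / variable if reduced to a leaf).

Start: (0+(1*((y*((a*0)+(8*b)))+(((x*6)+(5+z))+((y*x)+(y*7))))))
Step 1: at root: (0+(1*((y*((a*0)+(8*b)))+(((x*6)+(5+z))+((y*x)+(y*7)))))) -> (1*((y*((a*0)+(8*b)))+(((x*6)+(5+z))+((y*x)+(y*7))))); overall: (0+(1*((y*((a*0)+(8*b)))+(((x*6)+(5+z))+((y*x)+(y*7)))))) -> (1*((y*((a*0)+(8*b)))+(((x*6)+(5+z))+((y*x)+(y*7)))))
Step 2: at root: (1*((y*((a*0)+(8*b)))+(((x*6)+(5+z))+((y*x)+(y*7))))) -> ((y*((a*0)+(8*b)))+(((x*6)+(5+z))+((y*x)+(y*7)))); overall: (1*((y*((a*0)+(8*b)))+(((x*6)+(5+z))+((y*x)+(y*7))))) -> ((y*((a*0)+(8*b)))+(((x*6)+(5+z))+((y*x)+(y*7))))
Step 3: at LRL: (a*0) -> 0; overall: ((y*((a*0)+(8*b)))+(((x*6)+(5+z))+((y*x)+(y*7)))) -> ((y*(0+(8*b)))+(((x*6)+(5+z))+((y*x)+(y*7))))
Step 4: at LR: (0+(8*b)) -> (8*b); overall: ((y*(0+(8*b)))+(((x*6)+(5+z))+((y*x)+(y*7)))) -> ((y*(8*b))+(((x*6)+(5+z))+((y*x)+(y*7))))
Fixed point: ((y*(8*b))+(((x*6)+(5+z))+((y*x)+(y*7))))

Answer: ((y*(8*b))+(((x*6)+(5+z))+((y*x)+(y*7))))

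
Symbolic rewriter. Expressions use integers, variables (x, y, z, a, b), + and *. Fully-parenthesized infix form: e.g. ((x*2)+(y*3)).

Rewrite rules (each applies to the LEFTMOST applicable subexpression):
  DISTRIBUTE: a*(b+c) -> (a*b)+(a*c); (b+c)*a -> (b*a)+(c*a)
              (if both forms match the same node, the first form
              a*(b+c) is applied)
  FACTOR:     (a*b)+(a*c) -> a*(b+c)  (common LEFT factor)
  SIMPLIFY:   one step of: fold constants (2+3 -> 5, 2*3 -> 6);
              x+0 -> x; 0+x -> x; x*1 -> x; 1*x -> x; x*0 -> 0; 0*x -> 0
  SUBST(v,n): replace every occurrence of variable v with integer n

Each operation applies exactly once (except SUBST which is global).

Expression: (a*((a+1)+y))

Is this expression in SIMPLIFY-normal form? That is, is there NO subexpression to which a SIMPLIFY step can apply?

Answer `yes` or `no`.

Expression: (a*((a+1)+y))
Scanning for simplifiable subexpressions (pre-order)...
  at root: (a*((a+1)+y)) (not simplifiable)
  at R: ((a+1)+y) (not simplifiable)
  at RL: (a+1) (not simplifiable)
Result: no simplifiable subexpression found -> normal form.

Answer: yes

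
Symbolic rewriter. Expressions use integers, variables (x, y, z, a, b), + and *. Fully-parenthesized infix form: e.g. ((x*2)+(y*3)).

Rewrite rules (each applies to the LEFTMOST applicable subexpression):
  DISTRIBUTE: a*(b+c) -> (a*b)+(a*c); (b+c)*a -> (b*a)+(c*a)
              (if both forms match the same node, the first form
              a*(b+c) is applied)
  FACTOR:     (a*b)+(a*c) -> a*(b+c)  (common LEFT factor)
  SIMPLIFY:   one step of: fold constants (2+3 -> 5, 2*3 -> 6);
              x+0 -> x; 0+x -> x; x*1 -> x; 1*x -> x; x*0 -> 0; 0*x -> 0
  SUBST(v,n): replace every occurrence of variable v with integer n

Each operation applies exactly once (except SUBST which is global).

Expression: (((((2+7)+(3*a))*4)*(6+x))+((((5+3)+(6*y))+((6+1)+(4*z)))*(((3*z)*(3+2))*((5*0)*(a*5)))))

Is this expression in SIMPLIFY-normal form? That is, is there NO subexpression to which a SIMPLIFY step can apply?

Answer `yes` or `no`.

Answer: no

Derivation:
Expression: (((((2+7)+(3*a))*4)*(6+x))+((((5+3)+(6*y))+((6+1)+(4*z)))*(((3*z)*(3+2))*((5*0)*(a*5)))))
Scanning for simplifiable subexpressions (pre-order)...
  at root: (((((2+7)+(3*a))*4)*(6+x))+((((5+3)+(6*y))+((6+1)+(4*z)))*(((3*z)*(3+2))*((5*0)*(a*5))))) (not simplifiable)
  at L: ((((2+7)+(3*a))*4)*(6+x)) (not simplifiable)
  at LL: (((2+7)+(3*a))*4) (not simplifiable)
  at LLL: ((2+7)+(3*a)) (not simplifiable)
  at LLLL: (2+7) (SIMPLIFIABLE)
  at LLLR: (3*a) (not simplifiable)
  at LR: (6+x) (not simplifiable)
  at R: ((((5+3)+(6*y))+((6+1)+(4*z)))*(((3*z)*(3+2))*((5*0)*(a*5)))) (not simplifiable)
  at RL: (((5+3)+(6*y))+((6+1)+(4*z))) (not simplifiable)
  at RLL: ((5+3)+(6*y)) (not simplifiable)
  at RLLL: (5+3) (SIMPLIFIABLE)
  at RLLR: (6*y) (not simplifiable)
  at RLR: ((6+1)+(4*z)) (not simplifiable)
  at RLRL: (6+1) (SIMPLIFIABLE)
  at RLRR: (4*z) (not simplifiable)
  at RR: (((3*z)*(3+2))*((5*0)*(a*5))) (not simplifiable)
  at RRL: ((3*z)*(3+2)) (not simplifiable)
  at RRLL: (3*z) (not simplifiable)
  at RRLR: (3+2) (SIMPLIFIABLE)
  at RRR: ((5*0)*(a*5)) (not simplifiable)
  at RRRL: (5*0) (SIMPLIFIABLE)
  at RRRR: (a*5) (not simplifiable)
Found simplifiable subexpr at path LLLL: (2+7)
One SIMPLIFY step would give: ((((9+(3*a))*4)*(6+x))+((((5+3)+(6*y))+((6+1)+(4*z)))*(((3*z)*(3+2))*((5*0)*(a*5)))))
-> NOT in normal form.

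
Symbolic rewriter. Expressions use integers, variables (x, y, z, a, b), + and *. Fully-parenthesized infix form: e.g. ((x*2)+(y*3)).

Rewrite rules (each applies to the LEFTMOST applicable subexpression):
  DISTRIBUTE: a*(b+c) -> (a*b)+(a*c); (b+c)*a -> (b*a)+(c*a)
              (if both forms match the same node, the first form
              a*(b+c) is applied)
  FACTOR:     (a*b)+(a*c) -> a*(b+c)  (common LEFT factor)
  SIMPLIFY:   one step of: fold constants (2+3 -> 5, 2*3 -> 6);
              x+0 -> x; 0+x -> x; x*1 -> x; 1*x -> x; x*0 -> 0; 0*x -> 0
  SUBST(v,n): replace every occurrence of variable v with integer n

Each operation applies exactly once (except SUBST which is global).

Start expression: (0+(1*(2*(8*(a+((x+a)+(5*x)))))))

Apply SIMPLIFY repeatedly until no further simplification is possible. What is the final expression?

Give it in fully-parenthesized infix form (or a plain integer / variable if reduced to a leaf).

Answer: (2*(8*(a+((x+a)+(5*x)))))

Derivation:
Start: (0+(1*(2*(8*(a+((x+a)+(5*x)))))))
Step 1: at root: (0+(1*(2*(8*(a+((x+a)+(5*x))))))) -> (1*(2*(8*(a+((x+a)+(5*x)))))); overall: (0+(1*(2*(8*(a+((x+a)+(5*x))))))) -> (1*(2*(8*(a+((x+a)+(5*x))))))
Step 2: at root: (1*(2*(8*(a+((x+a)+(5*x)))))) -> (2*(8*(a+((x+a)+(5*x))))); overall: (1*(2*(8*(a+((x+a)+(5*x)))))) -> (2*(8*(a+((x+a)+(5*x)))))
Fixed point: (2*(8*(a+((x+a)+(5*x)))))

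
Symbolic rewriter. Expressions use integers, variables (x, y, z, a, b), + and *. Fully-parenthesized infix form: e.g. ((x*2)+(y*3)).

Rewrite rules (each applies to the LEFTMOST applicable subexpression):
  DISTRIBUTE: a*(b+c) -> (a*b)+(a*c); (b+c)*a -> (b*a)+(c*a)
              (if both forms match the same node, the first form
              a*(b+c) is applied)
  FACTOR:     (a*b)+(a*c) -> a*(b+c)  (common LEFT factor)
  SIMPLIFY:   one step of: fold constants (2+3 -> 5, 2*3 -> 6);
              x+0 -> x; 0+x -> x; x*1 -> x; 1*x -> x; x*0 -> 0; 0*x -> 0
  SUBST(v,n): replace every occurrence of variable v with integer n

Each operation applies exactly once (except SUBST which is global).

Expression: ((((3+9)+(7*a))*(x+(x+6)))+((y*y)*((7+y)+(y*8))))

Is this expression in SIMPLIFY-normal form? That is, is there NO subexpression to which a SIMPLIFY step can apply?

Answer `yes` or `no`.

Expression: ((((3+9)+(7*a))*(x+(x+6)))+((y*y)*((7+y)+(y*8))))
Scanning for simplifiable subexpressions (pre-order)...
  at root: ((((3+9)+(7*a))*(x+(x+6)))+((y*y)*((7+y)+(y*8)))) (not simplifiable)
  at L: (((3+9)+(7*a))*(x+(x+6))) (not simplifiable)
  at LL: ((3+9)+(7*a)) (not simplifiable)
  at LLL: (3+9) (SIMPLIFIABLE)
  at LLR: (7*a) (not simplifiable)
  at LR: (x+(x+6)) (not simplifiable)
  at LRR: (x+6) (not simplifiable)
  at R: ((y*y)*((7+y)+(y*8))) (not simplifiable)
  at RL: (y*y) (not simplifiable)
  at RR: ((7+y)+(y*8)) (not simplifiable)
  at RRL: (7+y) (not simplifiable)
  at RRR: (y*8) (not simplifiable)
Found simplifiable subexpr at path LLL: (3+9)
One SIMPLIFY step would give: (((12+(7*a))*(x+(x+6)))+((y*y)*((7+y)+(y*8))))
-> NOT in normal form.

Answer: no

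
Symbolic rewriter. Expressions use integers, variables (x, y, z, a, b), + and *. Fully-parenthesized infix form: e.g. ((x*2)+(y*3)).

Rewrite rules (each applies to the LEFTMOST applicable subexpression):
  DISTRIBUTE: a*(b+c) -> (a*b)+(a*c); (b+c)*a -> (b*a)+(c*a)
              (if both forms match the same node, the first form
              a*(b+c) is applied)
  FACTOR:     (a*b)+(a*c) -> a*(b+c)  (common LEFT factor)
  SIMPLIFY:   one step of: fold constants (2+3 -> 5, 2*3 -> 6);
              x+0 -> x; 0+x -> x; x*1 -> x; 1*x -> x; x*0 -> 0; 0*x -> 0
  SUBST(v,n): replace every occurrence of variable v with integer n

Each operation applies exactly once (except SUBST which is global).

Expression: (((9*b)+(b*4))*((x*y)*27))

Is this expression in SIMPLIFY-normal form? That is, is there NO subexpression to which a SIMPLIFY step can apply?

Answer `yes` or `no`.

Expression: (((9*b)+(b*4))*((x*y)*27))
Scanning for simplifiable subexpressions (pre-order)...
  at root: (((9*b)+(b*4))*((x*y)*27)) (not simplifiable)
  at L: ((9*b)+(b*4)) (not simplifiable)
  at LL: (9*b) (not simplifiable)
  at LR: (b*4) (not simplifiable)
  at R: ((x*y)*27) (not simplifiable)
  at RL: (x*y) (not simplifiable)
Result: no simplifiable subexpression found -> normal form.

Answer: yes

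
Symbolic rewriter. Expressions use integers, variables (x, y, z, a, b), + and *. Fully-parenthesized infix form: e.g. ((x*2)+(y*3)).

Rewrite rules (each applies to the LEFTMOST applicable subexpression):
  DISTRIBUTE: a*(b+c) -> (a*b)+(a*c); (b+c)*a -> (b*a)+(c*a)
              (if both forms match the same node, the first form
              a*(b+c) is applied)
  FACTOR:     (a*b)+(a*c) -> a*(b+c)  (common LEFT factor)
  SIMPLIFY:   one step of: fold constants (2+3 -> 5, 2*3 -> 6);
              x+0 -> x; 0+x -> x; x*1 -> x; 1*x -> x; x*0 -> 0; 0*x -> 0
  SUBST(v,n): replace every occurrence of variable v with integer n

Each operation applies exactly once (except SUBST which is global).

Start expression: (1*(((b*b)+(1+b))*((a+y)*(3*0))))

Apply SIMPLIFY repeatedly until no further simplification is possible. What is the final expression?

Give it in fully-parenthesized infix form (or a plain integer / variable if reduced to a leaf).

Start: (1*(((b*b)+(1+b))*((a+y)*(3*0))))
Step 1: at root: (1*(((b*b)+(1+b))*((a+y)*(3*0)))) -> (((b*b)+(1+b))*((a+y)*(3*0))); overall: (1*(((b*b)+(1+b))*((a+y)*(3*0)))) -> (((b*b)+(1+b))*((a+y)*(3*0)))
Step 2: at RR: (3*0) -> 0; overall: (((b*b)+(1+b))*((a+y)*(3*0))) -> (((b*b)+(1+b))*((a+y)*0))
Step 3: at R: ((a+y)*0) -> 0; overall: (((b*b)+(1+b))*((a+y)*0)) -> (((b*b)+(1+b))*0)
Step 4: at root: (((b*b)+(1+b))*0) -> 0; overall: (((b*b)+(1+b))*0) -> 0
Fixed point: 0

Answer: 0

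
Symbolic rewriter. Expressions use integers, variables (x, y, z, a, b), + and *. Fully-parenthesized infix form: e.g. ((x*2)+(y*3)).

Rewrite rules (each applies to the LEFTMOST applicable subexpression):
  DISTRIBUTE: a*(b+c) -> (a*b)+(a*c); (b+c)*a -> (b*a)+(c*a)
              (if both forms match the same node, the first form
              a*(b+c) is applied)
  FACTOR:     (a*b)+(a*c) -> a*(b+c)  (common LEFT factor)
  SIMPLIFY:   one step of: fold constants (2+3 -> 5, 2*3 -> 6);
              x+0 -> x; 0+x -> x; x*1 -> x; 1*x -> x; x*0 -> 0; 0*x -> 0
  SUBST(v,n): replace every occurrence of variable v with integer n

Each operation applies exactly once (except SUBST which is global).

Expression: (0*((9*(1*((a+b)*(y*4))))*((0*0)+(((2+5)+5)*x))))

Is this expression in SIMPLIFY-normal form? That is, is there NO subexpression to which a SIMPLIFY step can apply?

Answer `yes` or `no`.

Answer: no

Derivation:
Expression: (0*((9*(1*((a+b)*(y*4))))*((0*0)+(((2+5)+5)*x))))
Scanning for simplifiable subexpressions (pre-order)...
  at root: (0*((9*(1*((a+b)*(y*4))))*((0*0)+(((2+5)+5)*x)))) (SIMPLIFIABLE)
  at R: ((9*(1*((a+b)*(y*4))))*((0*0)+(((2+5)+5)*x))) (not simplifiable)
  at RL: (9*(1*((a+b)*(y*4)))) (not simplifiable)
  at RLR: (1*((a+b)*(y*4))) (SIMPLIFIABLE)
  at RLRR: ((a+b)*(y*4)) (not simplifiable)
  at RLRRL: (a+b) (not simplifiable)
  at RLRRR: (y*4) (not simplifiable)
  at RR: ((0*0)+(((2+5)+5)*x)) (not simplifiable)
  at RRL: (0*0) (SIMPLIFIABLE)
  at RRR: (((2+5)+5)*x) (not simplifiable)
  at RRRL: ((2+5)+5) (not simplifiable)
  at RRRLL: (2+5) (SIMPLIFIABLE)
Found simplifiable subexpr at path root: (0*((9*(1*((a+b)*(y*4))))*((0*0)+(((2+5)+5)*x))))
One SIMPLIFY step would give: 0
-> NOT in normal form.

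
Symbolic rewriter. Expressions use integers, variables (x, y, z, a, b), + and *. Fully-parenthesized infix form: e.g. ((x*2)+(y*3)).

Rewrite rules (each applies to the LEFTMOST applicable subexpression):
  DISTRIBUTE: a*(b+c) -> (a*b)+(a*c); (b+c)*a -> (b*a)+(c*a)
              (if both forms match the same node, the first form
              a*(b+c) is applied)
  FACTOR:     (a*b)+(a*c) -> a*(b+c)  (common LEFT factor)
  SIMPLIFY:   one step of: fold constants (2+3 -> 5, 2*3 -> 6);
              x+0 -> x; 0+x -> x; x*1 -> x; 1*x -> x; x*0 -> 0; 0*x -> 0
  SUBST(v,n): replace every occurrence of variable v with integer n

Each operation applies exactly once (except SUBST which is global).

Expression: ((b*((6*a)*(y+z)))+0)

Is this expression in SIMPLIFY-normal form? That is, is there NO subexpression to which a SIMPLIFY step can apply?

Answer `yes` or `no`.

Expression: ((b*((6*a)*(y+z)))+0)
Scanning for simplifiable subexpressions (pre-order)...
  at root: ((b*((6*a)*(y+z)))+0) (SIMPLIFIABLE)
  at L: (b*((6*a)*(y+z))) (not simplifiable)
  at LR: ((6*a)*(y+z)) (not simplifiable)
  at LRL: (6*a) (not simplifiable)
  at LRR: (y+z) (not simplifiable)
Found simplifiable subexpr at path root: ((b*((6*a)*(y+z)))+0)
One SIMPLIFY step would give: (b*((6*a)*(y+z)))
-> NOT in normal form.

Answer: no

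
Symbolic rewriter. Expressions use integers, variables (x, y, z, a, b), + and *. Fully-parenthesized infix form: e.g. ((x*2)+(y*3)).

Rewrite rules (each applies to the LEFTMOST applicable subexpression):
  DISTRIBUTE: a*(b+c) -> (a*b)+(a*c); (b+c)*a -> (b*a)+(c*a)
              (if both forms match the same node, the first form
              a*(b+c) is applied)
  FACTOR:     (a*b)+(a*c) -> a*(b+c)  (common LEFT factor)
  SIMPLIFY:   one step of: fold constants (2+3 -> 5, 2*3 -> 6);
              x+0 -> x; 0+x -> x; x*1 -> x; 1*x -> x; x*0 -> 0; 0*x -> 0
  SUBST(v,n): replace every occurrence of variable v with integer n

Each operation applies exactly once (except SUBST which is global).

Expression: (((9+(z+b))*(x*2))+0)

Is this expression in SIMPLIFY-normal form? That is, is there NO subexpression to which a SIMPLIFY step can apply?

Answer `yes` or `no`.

Expression: (((9+(z+b))*(x*2))+0)
Scanning for simplifiable subexpressions (pre-order)...
  at root: (((9+(z+b))*(x*2))+0) (SIMPLIFIABLE)
  at L: ((9+(z+b))*(x*2)) (not simplifiable)
  at LL: (9+(z+b)) (not simplifiable)
  at LLR: (z+b) (not simplifiable)
  at LR: (x*2) (not simplifiable)
Found simplifiable subexpr at path root: (((9+(z+b))*(x*2))+0)
One SIMPLIFY step would give: ((9+(z+b))*(x*2))
-> NOT in normal form.

Answer: no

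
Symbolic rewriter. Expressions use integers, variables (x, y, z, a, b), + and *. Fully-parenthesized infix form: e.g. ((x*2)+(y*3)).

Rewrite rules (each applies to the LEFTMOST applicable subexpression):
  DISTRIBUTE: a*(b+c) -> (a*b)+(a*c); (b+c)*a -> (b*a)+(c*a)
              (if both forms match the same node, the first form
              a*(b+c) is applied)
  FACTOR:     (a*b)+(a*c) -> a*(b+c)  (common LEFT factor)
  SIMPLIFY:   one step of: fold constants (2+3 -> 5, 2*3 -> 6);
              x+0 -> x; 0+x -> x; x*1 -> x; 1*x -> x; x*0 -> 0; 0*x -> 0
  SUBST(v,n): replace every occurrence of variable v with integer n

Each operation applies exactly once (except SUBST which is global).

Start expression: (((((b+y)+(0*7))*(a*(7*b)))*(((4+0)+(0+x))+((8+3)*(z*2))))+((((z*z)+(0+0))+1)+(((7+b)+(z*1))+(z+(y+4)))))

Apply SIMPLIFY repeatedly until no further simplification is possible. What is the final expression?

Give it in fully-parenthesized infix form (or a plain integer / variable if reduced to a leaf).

Start: (((((b+y)+(0*7))*(a*(7*b)))*(((4+0)+(0+x))+((8+3)*(z*2))))+((((z*z)+(0+0))+1)+(((7+b)+(z*1))+(z+(y+4)))))
Step 1: at LLLR: (0*7) -> 0; overall: (((((b+y)+(0*7))*(a*(7*b)))*(((4+0)+(0+x))+((8+3)*(z*2))))+((((z*z)+(0+0))+1)+(((7+b)+(z*1))+(z+(y+4))))) -> (((((b+y)+0)*(a*(7*b)))*(((4+0)+(0+x))+((8+3)*(z*2))))+((((z*z)+(0+0))+1)+(((7+b)+(z*1))+(z+(y+4)))))
Step 2: at LLL: ((b+y)+0) -> (b+y); overall: (((((b+y)+0)*(a*(7*b)))*(((4+0)+(0+x))+((8+3)*(z*2))))+((((z*z)+(0+0))+1)+(((7+b)+(z*1))+(z+(y+4))))) -> ((((b+y)*(a*(7*b)))*(((4+0)+(0+x))+((8+3)*(z*2))))+((((z*z)+(0+0))+1)+(((7+b)+(z*1))+(z+(y+4)))))
Step 3: at LRLL: (4+0) -> 4; overall: ((((b+y)*(a*(7*b)))*(((4+0)+(0+x))+((8+3)*(z*2))))+((((z*z)+(0+0))+1)+(((7+b)+(z*1))+(z+(y+4))))) -> ((((b+y)*(a*(7*b)))*((4+(0+x))+((8+3)*(z*2))))+((((z*z)+(0+0))+1)+(((7+b)+(z*1))+(z+(y+4)))))
Step 4: at LRLR: (0+x) -> x; overall: ((((b+y)*(a*(7*b)))*((4+(0+x))+((8+3)*(z*2))))+((((z*z)+(0+0))+1)+(((7+b)+(z*1))+(z+(y+4))))) -> ((((b+y)*(a*(7*b)))*((4+x)+((8+3)*(z*2))))+((((z*z)+(0+0))+1)+(((7+b)+(z*1))+(z+(y+4)))))
Step 5: at LRRL: (8+3) -> 11; overall: ((((b+y)*(a*(7*b)))*((4+x)+((8+3)*(z*2))))+((((z*z)+(0+0))+1)+(((7+b)+(z*1))+(z+(y+4))))) -> ((((b+y)*(a*(7*b)))*((4+x)+(11*(z*2))))+((((z*z)+(0+0))+1)+(((7+b)+(z*1))+(z+(y+4)))))
Step 6: at RLLR: (0+0) -> 0; overall: ((((b+y)*(a*(7*b)))*((4+x)+(11*(z*2))))+((((z*z)+(0+0))+1)+(((7+b)+(z*1))+(z+(y+4))))) -> ((((b+y)*(a*(7*b)))*((4+x)+(11*(z*2))))+((((z*z)+0)+1)+(((7+b)+(z*1))+(z+(y+4)))))
Step 7: at RLL: ((z*z)+0) -> (z*z); overall: ((((b+y)*(a*(7*b)))*((4+x)+(11*(z*2))))+((((z*z)+0)+1)+(((7+b)+(z*1))+(z+(y+4))))) -> ((((b+y)*(a*(7*b)))*((4+x)+(11*(z*2))))+(((z*z)+1)+(((7+b)+(z*1))+(z+(y+4)))))
Step 8: at RRLR: (z*1) -> z; overall: ((((b+y)*(a*(7*b)))*((4+x)+(11*(z*2))))+(((z*z)+1)+(((7+b)+(z*1))+(z+(y+4))))) -> ((((b+y)*(a*(7*b)))*((4+x)+(11*(z*2))))+(((z*z)+1)+(((7+b)+z)+(z+(y+4)))))
Fixed point: ((((b+y)*(a*(7*b)))*((4+x)+(11*(z*2))))+(((z*z)+1)+(((7+b)+z)+(z+(y+4)))))

Answer: ((((b+y)*(a*(7*b)))*((4+x)+(11*(z*2))))+(((z*z)+1)+(((7+b)+z)+(z+(y+4)))))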